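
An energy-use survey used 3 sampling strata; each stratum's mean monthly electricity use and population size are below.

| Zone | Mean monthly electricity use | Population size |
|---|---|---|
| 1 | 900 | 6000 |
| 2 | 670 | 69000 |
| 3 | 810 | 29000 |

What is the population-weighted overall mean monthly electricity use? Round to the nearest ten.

Σ Nₕ·x̄ₕ = 900×6000 + 670×69000 + 810×29000
  = 5400000 + 46230000 + 23490000 = 75120000
Σ Nₕ = 6000 + 69000 + 29000 = 104000
Overall mean = 75120000 / 104000 = 722.30769

720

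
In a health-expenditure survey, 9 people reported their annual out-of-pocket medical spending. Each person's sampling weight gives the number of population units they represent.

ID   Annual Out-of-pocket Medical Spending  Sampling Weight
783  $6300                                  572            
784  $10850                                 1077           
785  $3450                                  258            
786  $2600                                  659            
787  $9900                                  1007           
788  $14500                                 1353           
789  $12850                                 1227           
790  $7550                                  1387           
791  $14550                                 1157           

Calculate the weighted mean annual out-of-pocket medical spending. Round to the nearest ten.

Weighted sum = 6300×572 + 10850×1077 + 3450×258 + 2600×659 + 9900×1007 + 14500×1353 + 12850×1227 + 7550×1387 + 14550×1157
  = 3603600 + 11685450 + 890100 + 1713400 + 9969300 + 19618500 + 15766950 + 10471850 + 16834350 = 90553500
Sum of weights = 572 + 1077 + 258 + 659 + 1007 + 1353 + 1227 + 1387 + 1157 = 8697
Weighted mean = 90553500 / 8697 = 10412.039

10410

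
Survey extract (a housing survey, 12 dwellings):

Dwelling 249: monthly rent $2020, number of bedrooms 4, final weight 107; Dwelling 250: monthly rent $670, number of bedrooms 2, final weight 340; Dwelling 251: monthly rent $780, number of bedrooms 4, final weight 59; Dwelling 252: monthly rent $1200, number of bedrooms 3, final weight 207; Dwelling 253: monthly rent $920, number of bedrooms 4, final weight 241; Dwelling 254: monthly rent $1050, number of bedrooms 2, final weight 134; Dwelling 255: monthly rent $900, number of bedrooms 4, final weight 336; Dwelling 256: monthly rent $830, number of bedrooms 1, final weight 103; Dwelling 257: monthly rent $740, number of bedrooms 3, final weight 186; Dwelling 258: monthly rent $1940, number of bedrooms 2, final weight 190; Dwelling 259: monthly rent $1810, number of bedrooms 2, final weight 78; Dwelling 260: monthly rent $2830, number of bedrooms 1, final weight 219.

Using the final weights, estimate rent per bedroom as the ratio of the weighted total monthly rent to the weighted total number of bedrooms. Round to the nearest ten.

Σ wᵢ·y = 2020×107 + 670×340 + 780×59 + 1200×207 + 920×241 + 1050×134 + 900×336 + 830×103 + 740×186 + 1940×190 + 1810×78 + 2830×219
  = 216140 + 227800 + 46020 + 248400 + 221720 + 140700 + 302400 + 85490 + 137640 + 368600 + 141180 + 619770 = 2755860
Σ wᵢ·x = 5957
Ratio = 2755860 / 5957 = 462.62548

460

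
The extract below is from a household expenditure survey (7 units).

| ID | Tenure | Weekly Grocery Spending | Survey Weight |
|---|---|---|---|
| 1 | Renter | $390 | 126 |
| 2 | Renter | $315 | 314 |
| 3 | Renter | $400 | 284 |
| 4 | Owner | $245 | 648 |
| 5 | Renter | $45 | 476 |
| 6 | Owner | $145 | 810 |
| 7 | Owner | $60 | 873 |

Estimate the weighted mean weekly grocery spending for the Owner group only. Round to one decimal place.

Owner rows: 4, 6, 7
Weighted sum = 245×648 + 145×810 + 60×873
  = 158760 + 117450 + 52380 = 328590
Sum of weights = 648 + 810 + 873 = 2331
Weighted mean = 328590 / 2331 = 140.96525

141.0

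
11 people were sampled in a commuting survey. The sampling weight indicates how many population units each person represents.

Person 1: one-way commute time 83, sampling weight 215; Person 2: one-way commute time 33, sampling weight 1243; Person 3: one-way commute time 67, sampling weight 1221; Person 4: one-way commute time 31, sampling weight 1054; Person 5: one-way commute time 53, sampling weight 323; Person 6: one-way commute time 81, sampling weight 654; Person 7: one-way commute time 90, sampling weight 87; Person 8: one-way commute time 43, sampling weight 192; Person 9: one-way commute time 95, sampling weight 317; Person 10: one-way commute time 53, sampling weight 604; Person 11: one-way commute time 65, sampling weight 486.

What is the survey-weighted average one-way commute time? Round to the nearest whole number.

Weighted sum = 83×215 + 33×1243 + 67×1221 + 31×1054 + 53×323 + 81×654 + 90×87 + 43×192 + 95×317 + 53×604 + 65×486
  = 353241
Sum of weights = 215 + 1243 + 1221 + 1054 + 323 + 654 + 87 + 192 + 317 + 604 + 486 = 6396
Weighted mean = 353241 / 6396 = 55.228424

55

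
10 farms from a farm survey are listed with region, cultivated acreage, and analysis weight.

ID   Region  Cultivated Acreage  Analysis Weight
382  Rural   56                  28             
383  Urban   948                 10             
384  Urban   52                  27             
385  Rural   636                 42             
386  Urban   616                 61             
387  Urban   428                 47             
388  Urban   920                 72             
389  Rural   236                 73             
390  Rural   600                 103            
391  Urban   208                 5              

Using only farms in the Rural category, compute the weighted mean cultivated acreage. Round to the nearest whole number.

Rural rows: 382, 385, 389, 390
Weighted sum = 56×28 + 636×42 + 236×73 + 600×103
  = 107308
Sum of weights = 28 + 42 + 73 + 103 = 246
Weighted mean = 107308 / 246 = 436.21138

436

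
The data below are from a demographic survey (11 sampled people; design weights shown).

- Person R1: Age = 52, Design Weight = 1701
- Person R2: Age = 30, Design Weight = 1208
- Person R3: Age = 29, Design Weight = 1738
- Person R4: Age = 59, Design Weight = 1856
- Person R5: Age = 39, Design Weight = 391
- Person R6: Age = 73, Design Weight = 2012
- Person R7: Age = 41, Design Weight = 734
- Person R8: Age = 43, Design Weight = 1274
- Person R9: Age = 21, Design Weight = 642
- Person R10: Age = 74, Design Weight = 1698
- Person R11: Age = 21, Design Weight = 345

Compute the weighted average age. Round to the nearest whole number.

50

Weighted sum = 52×1701 + 30×1208 + 29×1738 + 59×1856 + 39×391 + 73×2012 + 41×734 + 43×1274 + 21×642 + 74×1698 + 21×345
  = 88452 + 36240 + 50402 + 109504 + 15249 + 146876 + 30094 + 54782 + 13482 + 125652 + 7245 = 677978
Sum of weights = 1701 + 1208 + 1738 + 1856 + 391 + 2012 + 734 + 1274 + 642 + 1698 + 345 = 13599
Weighted mean = 677978 / 13599 = 49.854989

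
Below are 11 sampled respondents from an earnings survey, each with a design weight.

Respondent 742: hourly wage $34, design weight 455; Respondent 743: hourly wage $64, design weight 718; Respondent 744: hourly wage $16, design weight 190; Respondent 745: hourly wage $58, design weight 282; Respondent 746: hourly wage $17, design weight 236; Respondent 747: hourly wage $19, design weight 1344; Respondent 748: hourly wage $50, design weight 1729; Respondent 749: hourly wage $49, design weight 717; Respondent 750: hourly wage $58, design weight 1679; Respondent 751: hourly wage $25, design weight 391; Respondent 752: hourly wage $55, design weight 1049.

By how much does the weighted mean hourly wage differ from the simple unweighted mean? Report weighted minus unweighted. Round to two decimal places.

4.69

Unweighted sum = 34 + 64 + 16 + 58 + 17 + 19 + 50 + 49 + 58 + 25 + 55 = 445
Unweighted mean = 445 / 11 = 40.454545
Weighted sum = 34×455 + 64×718 + 16×190 + 58×282 + 17×236 + 19×1344 + 50×1729 + 49×717 + 58×1679 + 25×391 + 55×1049
  = 396801
Sum of weights = 455 + 718 + 190 + 282 + 236 + 1344 + 1729 + 717 + 1679 + 391 + 1049 = 8790
Weighted mean = 396801 / 8790 = 45.142321
Difference (weighted minus unweighted) = 4.6877754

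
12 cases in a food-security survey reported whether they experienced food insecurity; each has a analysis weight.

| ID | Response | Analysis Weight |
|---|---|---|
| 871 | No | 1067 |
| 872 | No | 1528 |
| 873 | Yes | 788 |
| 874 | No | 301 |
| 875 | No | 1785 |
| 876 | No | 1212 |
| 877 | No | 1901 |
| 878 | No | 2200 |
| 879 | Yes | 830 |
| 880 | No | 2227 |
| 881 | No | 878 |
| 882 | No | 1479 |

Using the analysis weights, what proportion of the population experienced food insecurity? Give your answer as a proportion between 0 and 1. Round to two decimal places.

Sum of weights for 'Yes' = 788 + 830 = 1618
Total weight = 1067 + 1528 + 788 + 301 + 1785 + 1212 + 1901 + 2200 + 830 + 2227 + 878 + 1479 = 16196
Weighted proportion = 1618 / 16196 = 0.09990121

0.10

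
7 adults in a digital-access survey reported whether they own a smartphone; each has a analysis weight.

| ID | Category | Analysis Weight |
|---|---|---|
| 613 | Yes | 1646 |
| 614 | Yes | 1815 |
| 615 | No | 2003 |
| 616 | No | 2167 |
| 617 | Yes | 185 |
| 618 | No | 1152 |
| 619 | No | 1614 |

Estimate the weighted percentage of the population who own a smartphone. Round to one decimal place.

Sum of weights for 'Yes' = 1646 + 1815 + 185 = 3646
Total weight = 1646 + 1815 + 2003 + 2167 + 185 + 1152 + 1614 = 10582
Weighted proportion = 3646 / 10582 = 0.34454734 → 34.454734%

34.5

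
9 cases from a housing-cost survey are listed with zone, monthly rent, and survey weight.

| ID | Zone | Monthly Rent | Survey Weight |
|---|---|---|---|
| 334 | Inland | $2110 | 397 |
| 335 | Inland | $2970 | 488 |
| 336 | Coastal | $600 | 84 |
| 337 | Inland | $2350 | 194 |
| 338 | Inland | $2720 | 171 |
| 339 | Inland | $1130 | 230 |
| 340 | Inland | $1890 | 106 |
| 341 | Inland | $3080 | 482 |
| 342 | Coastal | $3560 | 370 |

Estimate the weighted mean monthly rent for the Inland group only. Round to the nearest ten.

2490

Inland rows: 334, 335, 337, 338, 339, 340, 341
Weighted sum = 2110×397 + 2970×488 + 2350×194 + 2720×171 + 1130×230 + 1890×106 + 3080×482
  = 837670 + 1449360 + 455900 + 465120 + 259900 + 200340 + 1484560 = 5152850
Sum of weights = 397 + 488 + 194 + 171 + 230 + 106 + 482 = 2068
Weighted mean = 5152850 / 2068 = 2491.707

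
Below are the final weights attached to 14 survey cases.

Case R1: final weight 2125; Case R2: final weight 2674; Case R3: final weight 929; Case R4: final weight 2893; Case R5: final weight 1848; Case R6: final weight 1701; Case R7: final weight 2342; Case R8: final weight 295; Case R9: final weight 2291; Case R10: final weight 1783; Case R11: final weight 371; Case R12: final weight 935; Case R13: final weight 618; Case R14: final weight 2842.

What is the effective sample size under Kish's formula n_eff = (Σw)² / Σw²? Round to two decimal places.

Σ wᵢ = 23647
Σ wᵢ² = 50677409
n_eff = 23647² / 50677409 = 559180609 / 50677409 = 11.03412

11.03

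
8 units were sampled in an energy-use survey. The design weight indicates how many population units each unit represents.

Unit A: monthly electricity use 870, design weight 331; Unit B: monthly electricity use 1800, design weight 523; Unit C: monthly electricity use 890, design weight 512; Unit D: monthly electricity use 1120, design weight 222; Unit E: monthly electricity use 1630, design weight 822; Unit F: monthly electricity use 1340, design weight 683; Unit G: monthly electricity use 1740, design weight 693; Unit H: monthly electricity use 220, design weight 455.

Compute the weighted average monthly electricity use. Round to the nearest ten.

Weighted sum = 870×331 + 1800×523 + 890×512 + 1120×222 + 1630×822 + 1340×683 + 1740×693 + 220×455
  = 287970 + 941400 + 455680 + 248640 + 1339860 + 915220 + 1205820 + 100100 = 5494690
Sum of weights = 331 + 523 + 512 + 222 + 822 + 683 + 693 + 455 = 4241
Weighted mean = 5494690 / 4241 = 1295.6119

1300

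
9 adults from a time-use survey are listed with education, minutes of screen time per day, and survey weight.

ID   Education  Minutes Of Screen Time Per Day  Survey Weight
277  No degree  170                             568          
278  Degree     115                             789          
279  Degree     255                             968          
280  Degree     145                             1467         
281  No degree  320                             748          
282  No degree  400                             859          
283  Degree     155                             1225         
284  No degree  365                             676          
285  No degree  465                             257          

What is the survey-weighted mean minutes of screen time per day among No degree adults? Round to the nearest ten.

340

No degree rows: 277, 281, 282, 284, 285
Weighted sum = 170×568 + 320×748 + 400×859 + 365×676 + 465×257
  = 96560 + 239360 + 343600 + 246740 + 119505 = 1045765
Sum of weights = 3108
Weighted mean = 1045765 / 3108 = 336.47523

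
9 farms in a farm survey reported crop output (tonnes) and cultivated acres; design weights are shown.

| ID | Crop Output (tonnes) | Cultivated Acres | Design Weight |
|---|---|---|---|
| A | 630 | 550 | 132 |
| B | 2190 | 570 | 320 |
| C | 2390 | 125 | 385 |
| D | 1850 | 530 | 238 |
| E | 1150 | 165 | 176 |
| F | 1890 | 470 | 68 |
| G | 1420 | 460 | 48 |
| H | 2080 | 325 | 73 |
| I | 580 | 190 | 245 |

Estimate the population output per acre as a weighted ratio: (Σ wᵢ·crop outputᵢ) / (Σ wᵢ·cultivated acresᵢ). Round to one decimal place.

Σ wᵢ·y = 630×132 + 2190×320 + 2390×385 + 1850×238 + 1150×176 + 1890×68 + 1420×48 + 2080×73 + 580×245
  = 83160 + 700800 + 920150 + 440300 + 202400 + 128520 + 68160 + 151840 + 142100 = 2837430
Σ wᵢ·x = 550×132 + 570×320 + 125×385 + 530×238 + 165×176 + 470×68 + 460×48 + 325×73 + 190×245
  = 72600 + 182400 + 48125 + 126140 + 29040 + 31960 + 22080 + 23725 + 46550 = 582620
Ratio = 2837430 / 582620 = 4.8701212

4.9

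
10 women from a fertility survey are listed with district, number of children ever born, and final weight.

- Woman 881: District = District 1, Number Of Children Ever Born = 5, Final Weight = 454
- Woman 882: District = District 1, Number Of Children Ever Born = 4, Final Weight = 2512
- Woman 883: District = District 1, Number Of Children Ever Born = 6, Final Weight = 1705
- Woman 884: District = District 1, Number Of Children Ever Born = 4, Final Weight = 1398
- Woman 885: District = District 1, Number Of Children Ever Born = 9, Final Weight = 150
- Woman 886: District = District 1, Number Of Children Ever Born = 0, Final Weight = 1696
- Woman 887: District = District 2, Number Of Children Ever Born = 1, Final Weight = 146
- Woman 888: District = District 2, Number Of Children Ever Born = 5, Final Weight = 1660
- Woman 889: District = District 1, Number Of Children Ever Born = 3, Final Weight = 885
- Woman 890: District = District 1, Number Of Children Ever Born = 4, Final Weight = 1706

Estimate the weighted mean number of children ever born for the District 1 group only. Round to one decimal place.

District 1 rows: 881, 882, 883, 884, 885, 886, 889, 890
Weighted sum = 5×454 + 4×2512 + 6×1705 + 4×1398 + 9×150 + 0×1696 + 3×885 + 4×1706
  = 38969
Sum of weights = 454 + 2512 + 1705 + 1398 + 150 + 1696 + 885 + 1706 = 10506
Weighted mean = 38969 / 10506 = 3.7092138

3.7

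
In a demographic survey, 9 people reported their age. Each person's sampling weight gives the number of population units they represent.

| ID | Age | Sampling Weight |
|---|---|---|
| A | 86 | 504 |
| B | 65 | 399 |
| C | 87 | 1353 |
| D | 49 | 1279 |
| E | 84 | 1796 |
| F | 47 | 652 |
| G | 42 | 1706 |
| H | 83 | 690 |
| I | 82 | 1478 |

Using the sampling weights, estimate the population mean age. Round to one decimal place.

Weighted sum = 86×504 + 65×399 + 87×1353 + 49×1279 + 84×1796 + 47×652 + 42×1706 + 83×690 + 82×1478
  = 43344 + 25935 + 117711 + 62671 + 150864 + 30644 + 71652 + 57270 + 121196 = 681287
Sum of weights = 504 + 399 + 1353 + 1279 + 1796 + 652 + 1706 + 690 + 1478 = 9857
Weighted mean = 681287 / 9857 = 69.117074

69.1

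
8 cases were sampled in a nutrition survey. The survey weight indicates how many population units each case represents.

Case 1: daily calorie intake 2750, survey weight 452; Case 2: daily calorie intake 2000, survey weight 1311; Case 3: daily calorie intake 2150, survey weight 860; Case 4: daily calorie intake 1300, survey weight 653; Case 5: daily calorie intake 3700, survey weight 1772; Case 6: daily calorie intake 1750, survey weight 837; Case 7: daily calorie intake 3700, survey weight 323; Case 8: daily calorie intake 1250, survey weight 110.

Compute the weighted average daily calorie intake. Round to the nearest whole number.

Weighted sum = 2750×452 + 2000×1311 + 2150×860 + 1300×653 + 3700×1772 + 1750×837 + 3700×323 + 1250×110
  = 1243000 + 2622000 + 1849000 + 848900 + 6556400 + 1464750 + 1195100 + 137500 = 15916650
Sum of weights = 452 + 1311 + 860 + 653 + 1772 + 837 + 323 + 110 = 6318
Weighted mean = 15916650 / 6318 = 2519.2545

2519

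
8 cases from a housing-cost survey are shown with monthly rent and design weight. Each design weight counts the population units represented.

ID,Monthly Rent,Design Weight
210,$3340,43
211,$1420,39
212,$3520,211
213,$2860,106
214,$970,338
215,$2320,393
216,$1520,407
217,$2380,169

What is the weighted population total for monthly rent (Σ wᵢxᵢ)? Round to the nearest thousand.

3505000

Weighted total = 3340×43 + 1420×39 + 3520×211 + 2860×106 + 970×338 + 2320×393 + 1520×407 + 2380×169
  = 143620 + 55380 + 742720 + 303160 + 327860 + 911760 + 618640 + 402220 = 3505360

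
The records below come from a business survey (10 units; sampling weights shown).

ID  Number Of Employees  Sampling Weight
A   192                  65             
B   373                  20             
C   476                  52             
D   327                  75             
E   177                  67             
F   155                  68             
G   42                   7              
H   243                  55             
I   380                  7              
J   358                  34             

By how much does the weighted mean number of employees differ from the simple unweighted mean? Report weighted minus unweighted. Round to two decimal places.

-5.40

Unweighted sum = 192 + 373 + 476 + 327 + 177 + 155 + 42 + 243 + 380 + 358 = 2723
Unweighted mean = 2723 / 10 = 272.3
Weighted sum = 192×65 + 373×20 + 476×52 + 327×75 + 177×67 + 155×68 + 42×7 + 243×55 + 380×7 + 358×34
  = 12480 + 7460 + 24752 + 24525 + 11859 + 10540 + 294 + 13365 + 2660 + 12172 = 120107
Sum of weights = 450
Weighted mean = 120107 / 450 = 266.90444
Difference (weighted minus unweighted) = -5.3955556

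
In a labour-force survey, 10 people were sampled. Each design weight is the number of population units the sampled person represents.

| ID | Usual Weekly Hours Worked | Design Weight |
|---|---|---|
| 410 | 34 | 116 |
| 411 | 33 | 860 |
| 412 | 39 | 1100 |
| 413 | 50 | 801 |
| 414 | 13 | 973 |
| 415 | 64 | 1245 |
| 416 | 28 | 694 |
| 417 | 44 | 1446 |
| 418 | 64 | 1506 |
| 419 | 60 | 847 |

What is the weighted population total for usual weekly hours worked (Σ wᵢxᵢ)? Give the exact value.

Weighted total = 34×116 + 33×860 + 39×1100 + 50×801 + 13×973 + 64×1245 + 28×694 + 44×1446 + 64×1506 + 60×847
  = 3944 + 28380 + 42900 + 40050 + 12649 + 79680 + 19432 + 63624 + 96384 + 50820 = 437863

437863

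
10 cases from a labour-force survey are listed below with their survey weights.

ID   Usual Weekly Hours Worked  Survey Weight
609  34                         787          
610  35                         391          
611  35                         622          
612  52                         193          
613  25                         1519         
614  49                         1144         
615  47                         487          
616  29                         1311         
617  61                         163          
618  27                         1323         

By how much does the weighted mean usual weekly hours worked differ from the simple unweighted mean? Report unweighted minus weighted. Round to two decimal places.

5.04

Unweighted sum = 34 + 35 + 35 + 52 + 25 + 49 + 47 + 29 + 61 + 27 = 394
Unweighted mean = 394 / 10 = 39.4
Weighted sum = 272852
Sum of weights = 787 + 391 + 622 + 193 + 1519 + 1144 + 487 + 1311 + 163 + 1323 = 7940
Weighted mean = 272852 / 7940 = 34.364232
Difference (unweighted minus weighted) = 5.0357683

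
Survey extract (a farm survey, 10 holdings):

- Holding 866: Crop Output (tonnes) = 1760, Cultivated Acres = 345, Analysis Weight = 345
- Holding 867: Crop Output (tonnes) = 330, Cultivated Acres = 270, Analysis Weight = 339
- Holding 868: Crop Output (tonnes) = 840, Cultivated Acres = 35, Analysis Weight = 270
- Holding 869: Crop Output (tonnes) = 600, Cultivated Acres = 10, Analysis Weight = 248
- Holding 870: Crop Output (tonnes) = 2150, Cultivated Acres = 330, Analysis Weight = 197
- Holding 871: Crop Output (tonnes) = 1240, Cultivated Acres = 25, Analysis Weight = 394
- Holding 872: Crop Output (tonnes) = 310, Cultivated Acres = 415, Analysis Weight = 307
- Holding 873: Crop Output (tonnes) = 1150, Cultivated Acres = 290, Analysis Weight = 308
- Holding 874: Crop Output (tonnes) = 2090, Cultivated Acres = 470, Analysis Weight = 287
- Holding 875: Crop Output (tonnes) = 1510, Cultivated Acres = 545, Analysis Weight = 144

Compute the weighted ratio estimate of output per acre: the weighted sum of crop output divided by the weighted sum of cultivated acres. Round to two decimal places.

4.50

Σ wᵢ·y = 3273420
Σ wᵢ·x = 345×345 + 270×339 + 35×270 + 10×248 + 330×197 + 25×394 + 415×307 + 290×308 + 470×287 + 545×144
  = 119025 + 91530 + 9450 + 2480 + 65010 + 9850 + 127405 + 89320 + 134890 + 78480 = 727440
Ratio = 3273420 / 727440 = 4.4999175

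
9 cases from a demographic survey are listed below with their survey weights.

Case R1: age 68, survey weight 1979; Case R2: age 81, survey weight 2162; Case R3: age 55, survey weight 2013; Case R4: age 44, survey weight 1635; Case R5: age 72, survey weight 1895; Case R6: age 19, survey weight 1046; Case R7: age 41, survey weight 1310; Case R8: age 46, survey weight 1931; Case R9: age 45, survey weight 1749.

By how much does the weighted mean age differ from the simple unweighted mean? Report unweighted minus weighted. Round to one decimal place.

Unweighted sum = 68 + 81 + 55 + 44 + 72 + 19 + 41 + 46 + 45 = 471
Unweighted mean = 471 / 9 = 52.333333
Weighted sum = 68×1979 + 81×2162 + 55×2013 + 44×1635 + 72×1895 + 19×1046 + 41×1310 + 46×1931 + 45×1749
  = 134572 + 175122 + 110715 + 71940 + 136440 + 19874 + 53710 + 88826 + 78705 = 869904
Sum of weights = 1979 + 2162 + 2013 + 1635 + 1895 + 1046 + 1310 + 1931 + 1749 = 15720
Weighted mean = 869904 / 15720 = 55.337405
Difference (unweighted minus weighted) = -3.0040712

-3.0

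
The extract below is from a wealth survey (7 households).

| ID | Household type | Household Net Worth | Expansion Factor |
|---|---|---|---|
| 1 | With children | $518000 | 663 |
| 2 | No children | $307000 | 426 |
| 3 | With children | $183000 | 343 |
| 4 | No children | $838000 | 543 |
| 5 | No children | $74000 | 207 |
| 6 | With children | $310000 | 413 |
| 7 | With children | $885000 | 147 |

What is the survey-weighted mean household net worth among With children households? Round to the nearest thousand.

With children rows: 1, 3, 6, 7
Weighted sum = 518000×663 + 183000×343 + 310000×413 + 885000×147
  = 343434000 + 62769000 + 128030000 + 130095000 = 664328000
Sum of weights = 663 + 343 + 413 + 147 = 1566
Weighted mean = 664328000 / 1566 = 424219.67

424000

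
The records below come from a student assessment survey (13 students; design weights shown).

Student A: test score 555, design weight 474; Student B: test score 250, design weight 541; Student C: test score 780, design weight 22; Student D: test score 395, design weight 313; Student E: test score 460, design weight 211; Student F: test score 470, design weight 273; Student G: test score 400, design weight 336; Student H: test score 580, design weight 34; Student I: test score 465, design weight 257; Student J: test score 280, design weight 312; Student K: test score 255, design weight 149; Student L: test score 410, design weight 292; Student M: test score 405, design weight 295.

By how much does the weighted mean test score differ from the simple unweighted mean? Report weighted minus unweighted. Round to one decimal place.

-39.1

Unweighted sum = 5705
Unweighted mean = 5705 / 13 = 438.84615
Weighted sum = 1402660
Sum of weights = 3509
Weighted mean = 1402660 / 3509 = 399.73212
Difference (weighted minus unweighted) = -39.114036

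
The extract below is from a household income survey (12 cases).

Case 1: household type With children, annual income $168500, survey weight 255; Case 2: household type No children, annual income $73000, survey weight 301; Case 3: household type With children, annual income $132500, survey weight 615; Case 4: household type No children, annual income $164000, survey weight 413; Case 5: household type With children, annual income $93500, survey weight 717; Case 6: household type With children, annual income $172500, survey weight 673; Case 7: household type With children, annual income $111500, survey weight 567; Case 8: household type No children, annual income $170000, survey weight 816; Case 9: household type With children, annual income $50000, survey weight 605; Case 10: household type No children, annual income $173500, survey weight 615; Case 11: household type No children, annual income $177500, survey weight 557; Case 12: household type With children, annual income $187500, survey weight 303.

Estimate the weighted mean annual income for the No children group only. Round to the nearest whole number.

No children rows: 2, 4, 8, 10, 11
Weighted sum = 73000×301 + 164000×413 + 170000×816 + 173500×615 + 177500×557
  = 21973000 + 67732000 + 138720000 + 106702500 + 98867500 = 433995000
Sum of weights = 301 + 413 + 816 + 615 + 557 = 2702
Weighted mean = 433995000 / 2702 = 160619.91

160620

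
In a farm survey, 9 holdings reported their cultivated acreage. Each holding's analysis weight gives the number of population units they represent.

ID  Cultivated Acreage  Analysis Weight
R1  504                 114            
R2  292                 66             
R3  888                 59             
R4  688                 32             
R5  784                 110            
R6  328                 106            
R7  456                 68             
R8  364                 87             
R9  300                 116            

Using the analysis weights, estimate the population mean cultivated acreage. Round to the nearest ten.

490

Weighted sum = 504×114 + 292×66 + 888×59 + 688×32 + 784×110 + 328×106 + 456×68 + 364×87 + 300×116
  = 369620
Sum of weights = 758
Weighted mean = 369620 / 758 = 487.62533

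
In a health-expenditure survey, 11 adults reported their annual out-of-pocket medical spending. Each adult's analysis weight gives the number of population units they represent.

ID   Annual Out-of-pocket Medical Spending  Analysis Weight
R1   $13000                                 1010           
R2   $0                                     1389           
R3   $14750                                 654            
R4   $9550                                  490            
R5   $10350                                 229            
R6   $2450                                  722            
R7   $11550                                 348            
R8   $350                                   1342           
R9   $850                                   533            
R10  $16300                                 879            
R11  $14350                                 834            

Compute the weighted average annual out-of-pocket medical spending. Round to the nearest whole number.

Weighted sum = 62832800
Sum of weights = 8430
Weighted mean = 62832800 / 8430 = 7453.4757

7453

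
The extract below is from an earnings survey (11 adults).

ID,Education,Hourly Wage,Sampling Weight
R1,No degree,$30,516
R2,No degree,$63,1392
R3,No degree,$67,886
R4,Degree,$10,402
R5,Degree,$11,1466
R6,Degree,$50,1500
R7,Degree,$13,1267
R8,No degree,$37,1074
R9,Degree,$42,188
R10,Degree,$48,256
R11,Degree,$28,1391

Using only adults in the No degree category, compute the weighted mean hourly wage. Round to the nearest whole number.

52

No degree rows: R1, R2, R3, R8
Weighted sum = 30×516 + 63×1392 + 67×886 + 37×1074
  = 15480 + 87696 + 59362 + 39738 = 202276
Sum of weights = 516 + 1392 + 886 + 1074 = 3868
Weighted mean = 202276 / 3868 = 52.294726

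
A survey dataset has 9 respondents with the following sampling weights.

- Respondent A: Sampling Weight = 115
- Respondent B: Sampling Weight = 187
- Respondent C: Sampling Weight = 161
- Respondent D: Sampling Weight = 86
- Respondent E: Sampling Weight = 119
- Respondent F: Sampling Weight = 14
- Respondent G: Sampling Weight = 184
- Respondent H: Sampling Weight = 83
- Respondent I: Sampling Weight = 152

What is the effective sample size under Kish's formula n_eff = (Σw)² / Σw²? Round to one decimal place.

7.6

Σ wᵢ = 115 + 187 + 161 + 86 + 119 + 14 + 184 + 83 + 152 = 1101
Σ wᵢ² = 13225 + 34969 + 25921 + 7396 + 14161 + 196 + 33856 + 6889 + 23104 = 159717
n_eff = 1101² / 159717 = 1212201 / 159717 = 7.5896805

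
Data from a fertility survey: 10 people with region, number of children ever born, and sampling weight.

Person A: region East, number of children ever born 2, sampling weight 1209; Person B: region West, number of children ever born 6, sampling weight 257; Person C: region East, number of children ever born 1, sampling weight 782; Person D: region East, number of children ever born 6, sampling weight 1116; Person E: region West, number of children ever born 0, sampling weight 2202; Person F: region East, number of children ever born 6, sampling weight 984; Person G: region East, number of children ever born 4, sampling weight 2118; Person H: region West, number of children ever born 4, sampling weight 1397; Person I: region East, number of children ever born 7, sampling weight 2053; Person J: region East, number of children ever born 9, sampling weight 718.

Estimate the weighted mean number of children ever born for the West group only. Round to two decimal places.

West rows: B, E, H
Weighted sum = 6×257 + 0×2202 + 4×1397
  = 1542 + 0 + 5588 = 7130
Sum of weights = 257 + 2202 + 1397 = 3856
Weighted mean = 7130 / 3856 = 1.8490664

1.85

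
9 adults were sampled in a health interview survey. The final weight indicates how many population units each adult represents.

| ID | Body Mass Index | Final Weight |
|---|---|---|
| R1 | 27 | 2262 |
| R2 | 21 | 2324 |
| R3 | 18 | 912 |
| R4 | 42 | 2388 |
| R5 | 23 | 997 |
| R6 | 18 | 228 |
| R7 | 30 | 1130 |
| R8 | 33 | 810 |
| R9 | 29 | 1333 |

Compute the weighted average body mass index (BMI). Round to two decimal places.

28.50

Weighted sum = 27×2262 + 21×2324 + 18×912 + 42×2388 + 23×997 + 18×228 + 30×1130 + 33×810 + 29×1333
  = 61074 + 48804 + 16416 + 100296 + 22931 + 4104 + 33900 + 26730 + 38657 = 352912
Sum of weights = 2262 + 2324 + 912 + 2388 + 997 + 228 + 1130 + 810 + 1333 = 12384
Weighted mean = 352912 / 12384 = 28.497416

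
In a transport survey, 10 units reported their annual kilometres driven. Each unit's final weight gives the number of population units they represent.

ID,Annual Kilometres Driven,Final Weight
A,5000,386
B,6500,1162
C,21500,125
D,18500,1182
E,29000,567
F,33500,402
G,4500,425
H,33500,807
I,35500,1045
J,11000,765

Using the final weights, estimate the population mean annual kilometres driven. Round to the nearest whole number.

20158

Weighted sum = 5000×386 + 6500×1162 + 21500×125 + 18500×1182 + 29000×567 + 33500×402 + 4500×425 + 33500×807 + 35500×1045 + 11000×765
  = 1930000 + 7553000 + 2687500 + 21867000 + 16443000 + 13467000 + 1912500 + 27034500 + 37097500 + 8415000 = 138407000
Sum of weights = 6866
Weighted mean = 138407000 / 6866 = 20158.316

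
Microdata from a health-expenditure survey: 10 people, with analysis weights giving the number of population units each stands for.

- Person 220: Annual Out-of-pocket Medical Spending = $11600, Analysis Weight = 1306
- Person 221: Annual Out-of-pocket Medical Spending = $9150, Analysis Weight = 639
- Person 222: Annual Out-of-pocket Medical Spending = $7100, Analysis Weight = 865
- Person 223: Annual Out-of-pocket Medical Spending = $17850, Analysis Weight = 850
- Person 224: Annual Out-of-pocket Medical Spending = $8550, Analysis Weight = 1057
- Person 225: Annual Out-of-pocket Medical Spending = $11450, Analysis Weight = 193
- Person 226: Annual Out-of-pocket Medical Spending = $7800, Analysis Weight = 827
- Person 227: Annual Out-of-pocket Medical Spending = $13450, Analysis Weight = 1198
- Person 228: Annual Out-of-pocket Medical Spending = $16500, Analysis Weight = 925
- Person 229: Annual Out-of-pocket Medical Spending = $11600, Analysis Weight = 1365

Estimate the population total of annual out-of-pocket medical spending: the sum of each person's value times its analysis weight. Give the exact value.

Weighted total = 107217850

107217850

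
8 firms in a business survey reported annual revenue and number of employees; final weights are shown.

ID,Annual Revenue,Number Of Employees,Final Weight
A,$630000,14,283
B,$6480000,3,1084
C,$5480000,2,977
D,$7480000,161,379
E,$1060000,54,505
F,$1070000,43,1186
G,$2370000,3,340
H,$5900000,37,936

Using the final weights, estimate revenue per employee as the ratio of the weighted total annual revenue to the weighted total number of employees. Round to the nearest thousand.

128000

Σ wᵢ·y = 630000×283 + 6480000×1084 + 5480000×977 + 7480000×379 + 1060000×505 + 1070000×1186 + 2370000×340 + 5900000×936
  = 178290000 + 7024320000 + 5353960000 + 2834920000 + 535300000 + 1269020000 + 805800000 + 5522400000 = 23524010000
Σ wᵢ·x = 14×283 + 3×1084 + 2×977 + 161×379 + 54×505 + 43×1186 + 3×340 + 37×936
  = 3962 + 3252 + 1954 + 61019 + 27270 + 50998 + 1020 + 34632 = 184107
Ratio = 23524010000 / 184107 = 127773.58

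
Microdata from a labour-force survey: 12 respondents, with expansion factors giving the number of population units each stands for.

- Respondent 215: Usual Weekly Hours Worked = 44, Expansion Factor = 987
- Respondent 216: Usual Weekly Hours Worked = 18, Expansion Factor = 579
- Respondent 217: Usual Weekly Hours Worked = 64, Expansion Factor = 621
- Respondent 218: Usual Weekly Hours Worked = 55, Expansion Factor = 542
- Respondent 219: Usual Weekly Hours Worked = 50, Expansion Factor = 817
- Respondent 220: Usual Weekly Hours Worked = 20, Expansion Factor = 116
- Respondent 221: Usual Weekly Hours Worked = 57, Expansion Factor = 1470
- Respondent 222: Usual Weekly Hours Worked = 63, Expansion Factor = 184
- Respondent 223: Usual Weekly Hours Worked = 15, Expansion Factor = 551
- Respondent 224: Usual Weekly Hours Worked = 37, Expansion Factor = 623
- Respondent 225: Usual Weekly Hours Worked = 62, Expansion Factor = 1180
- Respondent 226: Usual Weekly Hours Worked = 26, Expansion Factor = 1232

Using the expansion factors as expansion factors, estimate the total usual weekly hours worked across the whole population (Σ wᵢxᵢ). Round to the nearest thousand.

398000

Weighted total = 44×987 + 18×579 + 64×621 + 55×542 + 50×817 + 20×116 + 57×1470 + 63×184 + 15×551 + 37×623 + 62×1180 + 26×1232
  = 398464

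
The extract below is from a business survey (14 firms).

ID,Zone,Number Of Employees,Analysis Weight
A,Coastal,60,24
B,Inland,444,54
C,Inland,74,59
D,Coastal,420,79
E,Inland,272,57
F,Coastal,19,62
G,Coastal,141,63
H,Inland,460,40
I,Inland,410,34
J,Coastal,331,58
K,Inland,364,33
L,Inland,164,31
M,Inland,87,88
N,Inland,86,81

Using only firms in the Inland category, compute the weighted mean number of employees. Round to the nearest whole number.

Inland rows: B, C, E, H, I, K, L, M, N
Weighted sum = 444×54 + 74×59 + 272×57 + 460×40 + 410×34 + 364×33 + 164×31 + 87×88 + 86×81
  = 107904
Sum of weights = 477
Weighted mean = 107904 / 477 = 226.21384

226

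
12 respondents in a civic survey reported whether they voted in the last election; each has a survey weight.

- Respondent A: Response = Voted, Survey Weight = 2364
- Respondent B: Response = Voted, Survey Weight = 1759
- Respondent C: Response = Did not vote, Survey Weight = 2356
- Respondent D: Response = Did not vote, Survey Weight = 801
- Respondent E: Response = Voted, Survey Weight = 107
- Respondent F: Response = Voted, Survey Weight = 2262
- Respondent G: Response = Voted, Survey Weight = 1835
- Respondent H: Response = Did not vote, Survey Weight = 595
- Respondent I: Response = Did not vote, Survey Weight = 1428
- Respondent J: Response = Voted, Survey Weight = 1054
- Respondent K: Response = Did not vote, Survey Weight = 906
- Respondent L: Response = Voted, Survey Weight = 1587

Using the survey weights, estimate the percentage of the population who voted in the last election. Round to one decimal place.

Sum of weights for 'Voted' = 2364 + 1759 + 107 + 2262 + 1835 + 1054 + 1587 = 10968
Total weight = 2364 + 1759 + 2356 + 801 + 107 + 2262 + 1835 + 595 + 1428 + 1054 + 906 + 1587 = 17054
Weighted proportion = 10968 / 17054 = 0.64313358 → 64.313358%

64.3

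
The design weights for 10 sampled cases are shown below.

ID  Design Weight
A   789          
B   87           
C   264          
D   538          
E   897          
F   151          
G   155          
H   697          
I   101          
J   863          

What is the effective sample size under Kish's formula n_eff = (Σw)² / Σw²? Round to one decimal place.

6.7

Σ wᵢ = 789 + 87 + 264 + 538 + 897 + 151 + 155 + 697 + 101 + 863 = 4542
Σ wᵢ² = 622521 + 7569 + 69696 + 289444 + 804609 + 22801 + 24025 + 485809 + 10201 + 744769 = 3081444
n_eff = 4542² / 3081444 = 20629764 / 3081444 = 6.6948366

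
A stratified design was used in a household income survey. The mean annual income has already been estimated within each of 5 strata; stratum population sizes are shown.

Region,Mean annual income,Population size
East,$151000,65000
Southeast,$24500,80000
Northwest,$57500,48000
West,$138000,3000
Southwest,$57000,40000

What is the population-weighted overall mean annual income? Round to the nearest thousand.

73000

Σ Nₕ·x̄ₕ = 151000×65000 + 24500×80000 + 57500×48000 + 138000×3000 + 57000×40000
  = 17229000000
Σ Nₕ = 65000 + 80000 + 48000 + 3000 + 40000 = 236000
Overall mean = 17229000000 / 236000 = 73004.237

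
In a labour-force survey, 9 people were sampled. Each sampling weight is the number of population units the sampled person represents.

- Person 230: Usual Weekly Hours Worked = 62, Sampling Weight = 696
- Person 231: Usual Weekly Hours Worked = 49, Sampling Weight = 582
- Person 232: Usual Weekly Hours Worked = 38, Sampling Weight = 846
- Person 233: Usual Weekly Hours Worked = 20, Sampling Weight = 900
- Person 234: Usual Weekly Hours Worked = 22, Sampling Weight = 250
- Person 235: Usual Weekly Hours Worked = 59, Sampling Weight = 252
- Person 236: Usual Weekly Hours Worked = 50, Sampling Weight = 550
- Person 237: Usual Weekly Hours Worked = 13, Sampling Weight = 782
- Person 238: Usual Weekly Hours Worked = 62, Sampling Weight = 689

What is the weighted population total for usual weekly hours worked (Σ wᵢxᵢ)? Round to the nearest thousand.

223000

Weighted total = 222570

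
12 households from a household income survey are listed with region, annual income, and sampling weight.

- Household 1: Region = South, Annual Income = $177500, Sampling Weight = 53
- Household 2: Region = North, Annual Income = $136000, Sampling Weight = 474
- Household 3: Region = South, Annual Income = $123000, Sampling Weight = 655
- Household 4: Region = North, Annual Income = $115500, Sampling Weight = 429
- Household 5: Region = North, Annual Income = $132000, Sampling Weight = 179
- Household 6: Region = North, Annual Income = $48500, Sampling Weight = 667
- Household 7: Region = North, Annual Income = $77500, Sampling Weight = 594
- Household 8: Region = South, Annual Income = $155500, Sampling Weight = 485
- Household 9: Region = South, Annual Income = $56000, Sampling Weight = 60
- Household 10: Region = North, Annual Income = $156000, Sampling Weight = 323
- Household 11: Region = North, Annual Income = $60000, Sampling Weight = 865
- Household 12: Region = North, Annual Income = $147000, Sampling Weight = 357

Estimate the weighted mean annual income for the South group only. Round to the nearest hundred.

134700

South rows: 1, 3, 8, 9
Weighted sum = 177500×53 + 123000×655 + 155500×485 + 56000×60
  = 168750000
Sum of weights = 53 + 655 + 485 + 60 = 1253
Weighted mean = 168750000 / 1253 = 134676.78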